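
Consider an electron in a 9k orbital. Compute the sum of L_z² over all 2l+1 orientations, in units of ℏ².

Σ(L_z)² = 280 ℏ²

The 9k subshell has l = 7.
m_l ∈ {-7, -6, -5, -4, -3, -2, -1, 0, 1, 2, 3, 4, 5, 6, 7}.
Σ m_l² = l(l+1)(2l+1)/3 = 7·8·15/3 = 280.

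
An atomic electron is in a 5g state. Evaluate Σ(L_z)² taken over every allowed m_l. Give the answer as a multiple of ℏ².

5g means n = 5, l = 4.
m_l ∈ {-4, -3, -2, -1, 0, 1, 2, 3, 4}.
Summing m² from −4 to 4: Σ m_l² = 60.

Σ(L_z)² = 60 ℏ²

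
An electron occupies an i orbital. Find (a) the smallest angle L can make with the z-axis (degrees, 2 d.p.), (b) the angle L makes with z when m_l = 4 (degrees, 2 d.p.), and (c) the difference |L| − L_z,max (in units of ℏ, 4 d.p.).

θ_min ≈ 22.21°; θ(m_l=4) ≈ 51.89°; |L|−L_z,max ≈ 0.4807ℏ

The letter i corresponds to l = 6.
cos θ_min = 6/√42, so θ_min ≈ 22.21°.
For m_l = 4: cos θ = 4/√42, θ ≈ 51.89°.
|L| − L_z,max = (√42 − 6)ℏ ≈ 0.4807ℏ.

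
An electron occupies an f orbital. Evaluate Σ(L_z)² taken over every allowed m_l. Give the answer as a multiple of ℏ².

For an f orbital, l = 3.
m_l runs from −3 to 3, i.e. {-3, -2, -1, 0, 1, 2, 3}.
Σ m_l² = 2·(1 + 4 + 9) = 28.

Σ(L_z)² = 28 ℏ²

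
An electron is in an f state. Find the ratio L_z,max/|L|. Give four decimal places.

An f state has l = 3.
|L| = 2√3 ℏ ≈ 3.4641ℏ, while L_z,max = lℏ = 3ℏ.
L_z,max/|L| = 3/√12 = 0.8660.

L_z,max/|L| = 0.8660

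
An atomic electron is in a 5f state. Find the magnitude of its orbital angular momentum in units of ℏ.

|L| = 2√3 ℏ ≈ 3.464ℏ

5f means n = 5, l = 3.
|L| = ℏ√(l(l+1)) = ℏ√(3·4) = 2√3 ℏ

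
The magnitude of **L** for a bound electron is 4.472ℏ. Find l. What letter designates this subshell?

(|L|/ℏ)² = l(l+1) = 20.
Solving: l = 4.

l = 4 (g orbital)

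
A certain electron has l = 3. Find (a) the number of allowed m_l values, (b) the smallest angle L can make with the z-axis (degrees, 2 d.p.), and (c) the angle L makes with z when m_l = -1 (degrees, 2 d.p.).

7 values; θ_min ≈ 30.00°; θ(m_l=-1) ≈ 106.78°

There are 2l+1 = 7 values of m_l.
cos θ_min = 3/√12, so θ_min ≈ 30.00°.
For m_l = -1: cos θ = -1/√12, θ ≈ 106.78°.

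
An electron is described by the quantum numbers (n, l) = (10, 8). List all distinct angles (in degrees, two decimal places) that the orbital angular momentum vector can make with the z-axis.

|L| = ℏ√(l(l+1)) = 6√2 ℏ.
cos θ = m_l/√72 for each m_l ∈ {-8, -7, -6, -5, -4, -3, -2, -1, 0, 1, 2, 3, 4, 5, 6, 7, 8}.

θ ∈ {19.47°, 34.42°, 45.00°, 53.90°, 61.87°, 69.30°, 76.37°, 83.23°, 90.00°, 96.77°, 103.63°, 110.70°, 118.13°, 126.10°, 135.00°, 145.58°, 160.53°}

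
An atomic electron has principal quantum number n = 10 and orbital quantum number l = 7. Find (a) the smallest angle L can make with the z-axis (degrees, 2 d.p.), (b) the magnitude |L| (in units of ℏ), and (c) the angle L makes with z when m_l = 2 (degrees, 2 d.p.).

θ_min ≈ 20.70°; |L| = 2√14 ℏ ≈ 7.483ℏ; θ(m_l=2) ≈ 74.50°

cos θ_min = 7/√56, so θ_min ≈ 20.70°.
|L| = ℏ√(7·8) = 2√14 ℏ ≈ 7.483ℏ.
For m_l = 2: cos θ = 2/√56, θ ≈ 74.50°.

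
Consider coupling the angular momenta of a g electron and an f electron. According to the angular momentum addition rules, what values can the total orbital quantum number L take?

L = 1, 2, 3, 4, 5, 6, 7

Angular momentum addition gives L = |l₁ − l₂|, …, l₁ + l₂.
L ∈ {1, 2, 3, 4, 5, 6, 7}.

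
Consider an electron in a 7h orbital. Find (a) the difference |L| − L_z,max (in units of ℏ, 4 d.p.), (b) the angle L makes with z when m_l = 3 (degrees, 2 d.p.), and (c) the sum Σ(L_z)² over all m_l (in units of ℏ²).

|L|−L_z,max ≈ 0.4772ℏ; θ(m_l=3) ≈ 56.79°; Σ(L_z)² = 110 ℏ²

For 7h, l = 5.
|L| − L_z,max = (√30 − 5)ℏ ≈ 0.4772ℏ.
For m_l = 3: cos θ = 3/√30, θ ≈ 56.79°.
Σ m_l² = 110, so Σ(L_z)² = 110 ℏ².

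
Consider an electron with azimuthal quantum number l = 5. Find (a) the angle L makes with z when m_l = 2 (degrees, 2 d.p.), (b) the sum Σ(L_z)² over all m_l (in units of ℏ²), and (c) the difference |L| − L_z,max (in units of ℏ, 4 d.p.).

For m_l = 2: cos θ = 2/√30, θ ≈ 68.58°.
Σ m_l² = 110, so Σ(L_z)² = 110 ℏ².
|L| − L_z,max = (√30 − 5)ℏ ≈ 0.4772ℏ.

θ(m_l=2) ≈ 68.58°; Σ(L_z)² = 110 ℏ²; |L|−L_z,max ≈ 0.4772ℏ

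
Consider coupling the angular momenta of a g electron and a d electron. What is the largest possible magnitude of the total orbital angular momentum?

|L_tot|_max = √42 ℏ ≈ 6.481ℏ

By the triangle rule, |l₁ − l₂| ≤ L ≤ l₁ + l₂.
Allowed values: L = 2, 3, 4, 5, 6.
The largest magnitude corresponds to L = 6: |L_tot| = ℏ√(6·7) = √42 ℏ.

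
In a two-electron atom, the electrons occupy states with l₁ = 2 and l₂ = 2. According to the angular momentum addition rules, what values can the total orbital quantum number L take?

L = 0, 1, 2, 3, 4

By the triangle rule, |l₁ − l₂| ≤ L ≤ l₁ + l₂.
Allowed values: L = 0, 1, 2, 3, 4.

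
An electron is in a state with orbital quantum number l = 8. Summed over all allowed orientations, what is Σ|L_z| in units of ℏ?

The allowed m_l values are -8, -7, -6, -5, -4, -3, -2, -1, 0, 1, 2, 3, 4, 5, 6, 7, 8.
Σ|m_l| = 2·8(8+1)/2 = 72.

Σ|L_z| = 72 ℏ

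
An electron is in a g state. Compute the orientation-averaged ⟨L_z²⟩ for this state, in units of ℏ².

A g state has l = 4.
m_l runs from −4 to 4, i.e. {-4, -3, -2, -1, 0, 1, 2, 3, 4}.
⟨L_z²⟩ = ℏ²·(Σ m_l²)/(2l+1) = ℏ²·60/9 = 6.667ℏ².

⟨L_z²⟩ = 6.667 ℏ²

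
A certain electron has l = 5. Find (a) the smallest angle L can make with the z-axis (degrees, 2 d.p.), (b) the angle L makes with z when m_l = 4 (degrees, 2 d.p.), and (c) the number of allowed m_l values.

cos θ_min = 5/√30, so θ_min ≈ 24.09°.
For m_l = 4: cos θ = 4/√30, θ ≈ 43.09°.
There are 2l+1 = 11 values of m_l.

θ_min ≈ 24.09°; θ(m_l=4) ≈ 43.09°; 11 values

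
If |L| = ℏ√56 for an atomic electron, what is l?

l = 7

(|L|/ℏ)² = l(l+1) = 56.
l² + l − 56 = 0 ⇒ l = 7.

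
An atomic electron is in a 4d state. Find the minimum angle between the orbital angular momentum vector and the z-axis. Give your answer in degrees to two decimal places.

4d means n = 4, l = 2.
|L| = ℏ√(l(l+1)) = √6 ℏ.
The smallest angle corresponds to the largest L_z, i.e. m_l = l = 2, giving L_z = 2ℏ.
cos θ_min = 2/√6, so θ_min ≈ 35.26°.

θ_min ≈ 35.26°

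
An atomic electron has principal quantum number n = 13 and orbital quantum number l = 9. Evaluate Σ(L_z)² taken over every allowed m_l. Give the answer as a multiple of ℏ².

Σ(L_z)² = 570 ℏ²

m_l ∈ {-9, -8, -7, -6, -5, -4, -3, -2, -1, 0, 1, 2, 3, 4, 5, 6, 7, 8, 9}.
Σ m_l² = l(l+1)(2l+1)/3 = 9·10·19/3 = 570.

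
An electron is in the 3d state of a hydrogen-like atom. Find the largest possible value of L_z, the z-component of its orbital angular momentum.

The 3d subshell has l = 2.
L_z = m_l ℏ with m_l ∈ {−2, …, 2}; the maximum is m_l = 2.

L_z,max = 2ℏ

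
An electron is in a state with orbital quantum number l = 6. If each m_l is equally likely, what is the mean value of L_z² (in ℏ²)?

⟨L_z²⟩ = 14 ℏ²

m_l runs from −6 to 6, i.e. {-6, -5, -4, -3, -2, -1, 0, 1, 2, 3, 4, 5, 6}.
⟨L_z²⟩ = ℏ²·l(l+1)/3 = 14ℏ².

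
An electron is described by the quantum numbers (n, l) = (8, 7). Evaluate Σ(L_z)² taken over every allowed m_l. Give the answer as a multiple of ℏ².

Σ(L_z)² = 280 ℏ²

m_l ∈ {-7, -6, -5, -4, -3, -2, -1, 0, 1, 2, 3, 4, 5, 6, 7}.
Σ m_l² = 2·(1 + 4 + 9 + 16 + 25 + 36 + 49) = 280.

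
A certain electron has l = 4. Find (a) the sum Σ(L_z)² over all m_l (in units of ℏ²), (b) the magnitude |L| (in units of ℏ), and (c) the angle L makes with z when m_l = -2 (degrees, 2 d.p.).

Σ m_l² = 60, so Σ(L_z)² = 60 ℏ².
|L| = ℏ√(4·5) = 2√5 ℏ ≈ 4.472ℏ.
For m_l = -2: cos θ = -2/√20, θ ≈ 116.57°.

Σ(L_z)² = 60 ℏ²; |L| = 2√5 ℏ ≈ 4.472ℏ; θ(m_l=-2) ≈ 116.57°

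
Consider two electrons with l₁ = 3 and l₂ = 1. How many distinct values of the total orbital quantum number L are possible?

By the triangle rule, |l₁ − l₂| ≤ L ≤ l₁ + l₂.
So L can be 2, 3, 4.
That is 3 values.

3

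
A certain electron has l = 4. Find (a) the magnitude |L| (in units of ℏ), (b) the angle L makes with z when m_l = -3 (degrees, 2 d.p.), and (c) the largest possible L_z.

|L| = ℏ√(4·5) = 2√5 ℏ ≈ 4.472ℏ.
For m_l = -3: cos θ = -3/√20, θ ≈ 132.13°.
L_z,max = lℏ = 4ℏ.

|L| = 2√5 ℏ ≈ 4.472ℏ; θ(m_l=-3) ≈ 132.13°; L_z,max = 4ℏ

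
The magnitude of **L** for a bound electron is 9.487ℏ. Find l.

Since |L|² = l(l+1)ℏ², l(l+1) = 90.
Solving: l = 9.

l = 9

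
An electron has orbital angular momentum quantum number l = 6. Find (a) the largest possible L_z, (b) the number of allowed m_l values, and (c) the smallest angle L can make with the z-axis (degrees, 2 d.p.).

L_z,max = lℏ = 6ℏ.
There are 2l+1 = 13 values of m_l.
cos θ_min = 6/√42, so θ_min ≈ 22.21°.

L_z,max = 6ℏ; 13 values; θ_min ≈ 22.21°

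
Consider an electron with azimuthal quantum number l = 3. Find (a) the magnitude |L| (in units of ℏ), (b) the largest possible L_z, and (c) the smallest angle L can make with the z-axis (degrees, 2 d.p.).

|L| = 2√3 ℏ ≈ 3.464ℏ; L_z,max = 3ℏ; θ_min ≈ 30.00°

|L| = ℏ√(3·4) = 2√3 ℏ ≈ 3.464ℏ.
L_z,max = lℏ = 3ℏ.
cos θ_min = 3/√12, so θ_min ≈ 30.00°.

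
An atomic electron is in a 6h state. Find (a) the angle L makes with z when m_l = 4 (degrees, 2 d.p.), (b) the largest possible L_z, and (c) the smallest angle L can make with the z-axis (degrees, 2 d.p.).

θ(m_l=4) ≈ 43.09°; L_z,max = 5ℏ; θ_min ≈ 24.09°

The 6h subshell has l = 5.
For m_l = 4: cos θ = 4/√30, θ ≈ 43.09°.
L_z,max = lℏ = 5ℏ.
cos θ_min = 5/√30, so θ_min ≈ 24.09°.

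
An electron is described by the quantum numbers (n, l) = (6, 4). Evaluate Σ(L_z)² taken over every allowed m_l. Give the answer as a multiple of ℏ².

The allowed m_l values are -4, -3, -2, -1, 0, 1, 2, 3, 4.
Summing m² from −4 to 4: Σ m_l² = 60.

Σ(L_z)² = 60 ℏ²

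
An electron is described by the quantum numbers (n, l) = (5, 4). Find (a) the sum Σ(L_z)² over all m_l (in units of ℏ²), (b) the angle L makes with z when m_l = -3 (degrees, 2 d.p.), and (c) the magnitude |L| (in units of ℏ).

Σ(L_z)² = 60 ℏ²; θ(m_l=-3) ≈ 132.13°; |L| = 2√5 ℏ ≈ 4.472ℏ

Σ m_l² = 60, so Σ(L_z)² = 60 ℏ².
For m_l = -3: cos θ = -3/√20, θ ≈ 132.13°.
|L| = ℏ√(4·5) = 2√5 ℏ ≈ 4.472ℏ.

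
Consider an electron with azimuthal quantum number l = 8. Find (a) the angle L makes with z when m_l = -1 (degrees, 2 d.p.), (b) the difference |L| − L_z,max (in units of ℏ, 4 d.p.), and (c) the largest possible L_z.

θ(m_l=-1) ≈ 96.77°; |L|−L_z,max ≈ 0.4853ℏ; L_z,max = 8ℏ

For m_l = -1: cos θ = -1/√72, θ ≈ 96.77°.
|L| − L_z,max = (6√2 − 8)ℏ ≈ 0.4853ℏ.
L_z,max = lℏ = 8ℏ.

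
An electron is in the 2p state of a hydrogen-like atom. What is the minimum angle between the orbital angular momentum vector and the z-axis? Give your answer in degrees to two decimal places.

2p means n = 2, l = 1.
|L|² = l(l+1)ℏ² = 2ℏ², so |L| = √2 ℏ.
The smallest angle corresponds to the largest L_z, i.e. m_l = l = 1, giving L_z = 1ℏ.
cos θ_min = 1/√2, so θ_min ≈ 45.00°.

θ_min ≈ 45.00°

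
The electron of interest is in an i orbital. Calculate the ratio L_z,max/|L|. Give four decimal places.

L_z,max/|L| = 0.9258

An i state has l = 6.
|L| = √42 ℏ ≈ 6.4807ℏ, while L_z,max = lℏ = 6ℏ.
L_z,max/|L| = 6/√42 = 0.9258.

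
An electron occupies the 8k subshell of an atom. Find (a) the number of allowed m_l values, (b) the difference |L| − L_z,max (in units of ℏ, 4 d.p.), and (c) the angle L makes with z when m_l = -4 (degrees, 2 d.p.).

15 values; |L|−L_z,max ≈ 0.4833ℏ; θ(m_l=-4) ≈ 122.31°

For 8k, l = 7.
There are 2l+1 = 15 values of m_l.
|L| − L_z,max = (2√14 − 7)ℏ ≈ 0.4833ℏ.
For m_l = -4: cos θ = -4/√56, θ ≈ 122.31°.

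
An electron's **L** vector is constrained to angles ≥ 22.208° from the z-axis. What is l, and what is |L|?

At minimum angle, m_l = l, so cos θ = l/√(l(l+1)); cos²θ = l/(l+1) = 0.8571.
l = cos²θ/sin²θ ≈ 6.
Then |L| = ℏ√(6·7) = √42 ℏ.

l = 6, |L| = √42 ℏ ≈ 6.481ℏ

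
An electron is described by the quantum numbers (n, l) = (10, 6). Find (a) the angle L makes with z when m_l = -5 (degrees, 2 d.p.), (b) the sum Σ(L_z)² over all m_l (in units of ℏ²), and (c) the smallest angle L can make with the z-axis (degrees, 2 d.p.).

θ(m_l=-5) ≈ 140.49°; Σ(L_z)² = 182 ℏ²; θ_min ≈ 22.21°

For m_l = -5: cos θ = -5/√42, θ ≈ 140.49°.
Σ m_l² = 182, so Σ(L_z)² = 182 ℏ².
cos θ_min = 6/√42, so θ_min ≈ 22.21°.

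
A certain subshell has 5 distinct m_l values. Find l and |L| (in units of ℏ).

l = 2, |L| = √6 ℏ ≈ 2.449ℏ

5 = 2l + 1, so l = (5−1)/2 = 2.
Then |L| = √(l(l+1)) ℏ = √6 ℏ.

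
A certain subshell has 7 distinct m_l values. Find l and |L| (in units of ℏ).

Since there are 2l+1 = 7 values of m_l, l = 3.
Then |L| = √(l(l+1)) ℏ = 2√3 ℏ.

l = 3, |L| = 2√3 ℏ ≈ 3.464ℏ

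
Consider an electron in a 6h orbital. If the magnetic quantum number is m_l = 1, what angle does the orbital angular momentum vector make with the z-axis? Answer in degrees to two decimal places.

6h means n = 6, l = 5.
|L|² = l(l+1)ℏ² = 30ℏ², so |L| = √30 ℏ.
L_z = m_l ℏ = 1ℏ.
cos θ = L_z/|L| = 1/√30, so θ ≈ 79.48°.

θ ≈ 79.48°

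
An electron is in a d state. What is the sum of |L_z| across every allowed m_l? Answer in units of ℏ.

Σ|L_z| = 6 ℏ

D corresponds to l = 2.
m_l runs from −2 to 2, i.e. {-2, -1, 0, 1, 2}.
Σ|m_l| = l(l+1) = 6.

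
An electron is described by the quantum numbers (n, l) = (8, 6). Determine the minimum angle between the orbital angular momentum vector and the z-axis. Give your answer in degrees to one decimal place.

θ_min ≈ 22.2°

|L| = √(l(l+1)) ℏ = √42 ℏ.
The smallest angle corresponds to the largest L_z, i.e. m_l = l = 6, giving L_z = 6ℏ.
cos θ_min = 6/√42, so θ_min ≈ 22.2°.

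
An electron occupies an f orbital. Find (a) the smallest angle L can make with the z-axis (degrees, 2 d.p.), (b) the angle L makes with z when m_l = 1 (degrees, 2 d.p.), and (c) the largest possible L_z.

θ_min ≈ 30.00°; θ(m_l=1) ≈ 73.22°; L_z,max = 3ℏ

An f state has l = 3.
cos θ_min = 3/√12, so θ_min ≈ 30.00°.
For m_l = 1: cos θ = 1/√12, θ ≈ 73.22°.
L_z,max = lℏ = 3ℏ.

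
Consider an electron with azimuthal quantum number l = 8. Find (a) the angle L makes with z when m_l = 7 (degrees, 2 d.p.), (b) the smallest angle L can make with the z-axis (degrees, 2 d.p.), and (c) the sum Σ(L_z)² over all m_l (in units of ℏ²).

For m_l = 7: cos θ = 7/√72, θ ≈ 34.42°.
cos θ_min = 8/√72, so θ_min ≈ 19.47°.
Σ m_l² = 408, so Σ(L_z)² = 408 ℏ².

θ(m_l=7) ≈ 34.42°; θ_min ≈ 19.47°; Σ(L_z)² = 408 ℏ²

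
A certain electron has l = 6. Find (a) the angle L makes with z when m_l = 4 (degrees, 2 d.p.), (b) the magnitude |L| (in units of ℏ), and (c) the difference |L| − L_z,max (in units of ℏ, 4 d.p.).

θ(m_l=4) ≈ 51.89°; |L| = √42 ℏ ≈ 6.481ℏ; |L|−L_z,max ≈ 0.4807ℏ

For m_l = 4: cos θ = 4/√42, θ ≈ 51.89°.
|L| = ℏ√(6·7) = √42 ℏ ≈ 6.481ℏ.
|L| − L_z,max = (√42 − 6)ℏ ≈ 0.4807ℏ.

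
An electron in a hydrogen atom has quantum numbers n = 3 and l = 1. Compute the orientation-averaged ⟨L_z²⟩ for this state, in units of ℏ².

⟨L_z²⟩ = 0.6667 ℏ²

m_l runs from −1 to 1, i.e. {-1, 0, 1}.
Average of L_z² over 3 states: 2/3 ℏ² = 0.6667 ℏ².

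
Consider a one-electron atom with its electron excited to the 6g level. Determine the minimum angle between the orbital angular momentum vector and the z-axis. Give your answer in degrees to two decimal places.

The 6g level has l = 4.
|L| = √(l(l+1)) ℏ = 2√5 ℏ.
The smallest angle corresponds to the largest L_z, i.e. m_l = l = 4, giving L_z = 4ℏ.
cos θ_min = 4/√20, so θ_min ≈ 26.57°.

θ_min ≈ 26.57°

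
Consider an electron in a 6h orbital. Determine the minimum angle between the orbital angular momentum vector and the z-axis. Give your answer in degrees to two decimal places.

θ_min ≈ 24.09°

For 6h, l = 5.
|L| = ℏ√(l(l+1)) = √30 ℏ.
The smallest angle corresponds to the largest L_z, i.e. m_l = l = 5, giving L_z = 5ℏ.
cos θ_min = 5/√30, so θ_min ≈ 24.09°.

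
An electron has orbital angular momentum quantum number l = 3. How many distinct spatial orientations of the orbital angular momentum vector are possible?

7

The number of m_l values is 2l + 1 = 2·3 + 1 = 7.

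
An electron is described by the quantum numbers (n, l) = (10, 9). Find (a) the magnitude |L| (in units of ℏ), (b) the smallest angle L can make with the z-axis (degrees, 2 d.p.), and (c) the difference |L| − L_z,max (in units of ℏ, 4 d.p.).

|L| = 3√10 ℏ ≈ 9.487ℏ; θ_min ≈ 18.43°; |L|−L_z,max ≈ 0.4868ℏ

|L| = ℏ√(9·10) = 3√10 ℏ ≈ 9.487ℏ.
cos θ_min = 9/√90, so θ_min ≈ 18.43°.
|L| − L_z,max = (3√10 − 9)ℏ ≈ 0.4868ℏ.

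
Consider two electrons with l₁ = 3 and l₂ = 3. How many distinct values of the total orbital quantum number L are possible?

7

Angular momentum addition gives L = |l₁ − l₂|, …, l₁ + l₂.
Allowed values: L = 0, 1, 2, 3, 4, 5, 6.
That is 7 values.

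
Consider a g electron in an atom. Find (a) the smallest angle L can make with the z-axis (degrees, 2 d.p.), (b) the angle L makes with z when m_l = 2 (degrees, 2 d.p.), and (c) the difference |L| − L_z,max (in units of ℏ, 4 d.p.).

θ_min ≈ 26.57°; θ(m_l=2) ≈ 63.43°; |L|−L_z,max ≈ 0.4721ℏ

For a g orbital, l = 4.
cos θ_min = 4/√20, so θ_min ≈ 26.57°.
For m_l = 2: cos θ = 2/√20, θ ≈ 63.43°.
|L| − L_z,max = (2√5 − 4)ℏ ≈ 0.4721ℏ.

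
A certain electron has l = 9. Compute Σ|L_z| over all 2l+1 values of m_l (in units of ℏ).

Σ|L_z| = 90 ℏ

m_l runs from −9 to 9, i.e. {-9, -8, -7, -6, -5, -4, -3, -2, -1, 0, 1, 2, 3, 4, 5, 6, 7, 8, 9}.
Σ|m_l| = 2(1+2+…+9) = 90.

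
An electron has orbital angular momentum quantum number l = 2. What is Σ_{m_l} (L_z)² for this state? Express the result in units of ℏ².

m_l runs from −2 to 2, i.e. {-2, -1, 0, 1, 2}.
Σ m_l² = 2·(1 + 4) = 10.

Σ(L_z)² = 10 ℏ²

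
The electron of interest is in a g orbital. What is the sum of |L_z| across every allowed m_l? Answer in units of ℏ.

A g state has l = 4.
The allowed m_l values are -4, -3, -2, -1, 0, 1, 2, 3, 4.
Σ|m_l| = 2(1+2+…+4) = 20.

Σ|L_z| = 20 ℏ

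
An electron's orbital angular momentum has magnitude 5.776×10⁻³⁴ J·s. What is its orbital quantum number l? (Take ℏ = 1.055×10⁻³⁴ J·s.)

l = 5

In units of ℏ, |L| ≈ 5.475.
(|L|/ℏ)² = l(l+1) ≈ 29.97 ⇒ l = 5.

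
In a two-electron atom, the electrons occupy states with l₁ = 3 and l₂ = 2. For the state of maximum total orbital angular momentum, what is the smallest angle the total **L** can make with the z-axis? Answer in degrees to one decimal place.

θ_min ≈ 24.1°

By the triangle rule, |l₁ − l₂| ≤ L ≤ l₁ + l₂.
L ∈ {1, 2, 3, 4, 5}.
The maximum is L = 5, with |L_tot| = ℏ√(5·6) = √30 ℏ.
The minimum angle with z is arccos(5/√30) ≈ 24.1°.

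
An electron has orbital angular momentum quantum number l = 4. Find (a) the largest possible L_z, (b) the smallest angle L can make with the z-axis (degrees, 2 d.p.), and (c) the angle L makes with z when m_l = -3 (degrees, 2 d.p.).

L_z,max = lℏ = 4ℏ.
cos θ_min = 4/√20, so θ_min ≈ 26.57°.
For m_l = -3: cos θ = -3/√20, θ ≈ 132.13°.

L_z,max = 4ℏ; θ_min ≈ 26.57°; θ(m_l=-3) ≈ 132.13°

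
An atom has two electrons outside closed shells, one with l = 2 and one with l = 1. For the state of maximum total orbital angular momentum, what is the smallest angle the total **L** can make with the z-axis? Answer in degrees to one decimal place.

The total orbital quantum number L ranges from |l₁ − l₂| to l₁ + l₂ in integer steps.
So L can be 1, 2, 3.
The maximum is L = 3, with |L_tot| = ℏ√(3·4) = 2√3 ℏ.
The minimum angle with z is arccos(3/√12) ≈ 30.0°.

θ_min ≈ 30.0°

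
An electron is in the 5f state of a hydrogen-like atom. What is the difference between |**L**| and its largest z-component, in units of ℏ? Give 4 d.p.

|L| − L_z,max ≈ 0.4641ℏ

The 5f subshell has l = 3.
|L| = 2√3 ℏ ≈ 3.4641ℏ, while L_z,max = lℏ = 3ℏ.
The difference is (2√3 − 3)ℏ ≈ 0.4641ℏ.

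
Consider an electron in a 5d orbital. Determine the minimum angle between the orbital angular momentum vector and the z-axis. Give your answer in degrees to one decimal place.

θ_min ≈ 35.3°

5d means n = 5, l = 2.
|L|² = l(l+1)ℏ² = 6ℏ², so |L| = √6 ℏ.
The smallest angle corresponds to the largest L_z, i.e. m_l = l = 2, giving L_z = 2ℏ.
cos θ_min = 2/√6, so θ_min ≈ 35.3°.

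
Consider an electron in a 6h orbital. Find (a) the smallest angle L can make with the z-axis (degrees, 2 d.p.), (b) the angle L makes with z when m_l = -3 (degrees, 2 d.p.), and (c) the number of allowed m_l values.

θ_min ≈ 24.09°; θ(m_l=-3) ≈ 123.21°; 11 values

6h means n = 6, l = 5.
cos θ_min = 5/√30, so θ_min ≈ 24.09°.
For m_l = -3: cos θ = -3/√30, θ ≈ 123.21°.
There are 2l+1 = 11 values of m_l.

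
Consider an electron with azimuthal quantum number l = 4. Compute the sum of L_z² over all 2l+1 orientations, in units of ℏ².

Σ(L_z)² = 60 ℏ²

m_l runs from −4 to 4, i.e. {-4, -3, -2, -1, 0, 1, 2, 3, 4}.
Σ m_l² = 2·(1 + 4 + 9 + 16) = 60.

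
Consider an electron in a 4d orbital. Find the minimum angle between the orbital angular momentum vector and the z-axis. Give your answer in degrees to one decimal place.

θ_min ≈ 35.3°

For 4d, l = 2.
|L|² = l(l+1)ℏ² = 6ℏ², so |L| = √6 ℏ.
The smallest angle corresponds to the largest L_z, i.e. m_l = l = 2, giving L_z = 2ℏ.
cos θ_min = 2/√6, so θ_min ≈ 35.3°.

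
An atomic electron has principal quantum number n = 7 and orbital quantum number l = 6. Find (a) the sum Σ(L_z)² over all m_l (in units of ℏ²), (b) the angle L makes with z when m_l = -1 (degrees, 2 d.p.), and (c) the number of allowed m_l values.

Σ(L_z)² = 182 ℏ²; θ(m_l=-1) ≈ 98.88°; 13 values

Σ m_l² = 182, so Σ(L_z)² = 182 ℏ².
For m_l = -1: cos θ = -1/√42, θ ≈ 98.88°.
There are 2l+1 = 13 values of m_l.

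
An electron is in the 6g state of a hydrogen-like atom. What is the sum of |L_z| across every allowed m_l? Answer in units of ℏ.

Σ|L_z| = 20 ℏ

6g means n = 6, l = 4.
m_l runs from −4 to 4, i.e. {-4, -3, -2, -1, 0, 1, 2, 3, 4}.
Σ|m_l| = 2(1+2+…+4) = 20.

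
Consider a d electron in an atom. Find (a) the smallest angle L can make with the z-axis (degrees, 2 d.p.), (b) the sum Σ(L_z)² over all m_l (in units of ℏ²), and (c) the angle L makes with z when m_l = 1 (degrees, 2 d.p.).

The letter d corresponds to l = 2.
cos θ_min = 2/√6, so θ_min ≈ 35.26°.
Σ m_l² = 10, so Σ(L_z)² = 10 ℏ².
For m_l = 1: cos θ = 1/√6, θ ≈ 65.91°.

θ_min ≈ 35.26°; Σ(L_z)² = 10 ℏ²; θ(m_l=1) ≈ 65.91°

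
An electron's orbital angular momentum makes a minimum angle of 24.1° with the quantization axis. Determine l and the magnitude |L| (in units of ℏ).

l = 5, |L| = √30 ℏ ≈ 5.477ℏ

At minimum angle, m_l = l, so cos θ = l/√(l(l+1)); cos²θ = l/(l+1) = 0.8333.
Thus l = 0.8333/(1 − 0.8333) ≈ 5.
Then |L| = ℏ√(5·6) = √30 ℏ.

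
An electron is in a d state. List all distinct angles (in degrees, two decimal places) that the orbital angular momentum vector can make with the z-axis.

The letter d corresponds to l = 2.
|L| = √(l(l+1)) ℏ = √6 ℏ.
cos θ = m_l/√6 for each m_l ∈ {-2, -1, 0, 1, 2}.

θ ∈ {35.26°, 65.91°, 90.00°, 114.09°, 144.74°}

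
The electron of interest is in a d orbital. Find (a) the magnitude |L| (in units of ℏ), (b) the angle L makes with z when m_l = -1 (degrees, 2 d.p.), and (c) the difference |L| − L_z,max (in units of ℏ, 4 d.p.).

A d state has l = 2.
|L| = ℏ√(2·3) = √6 ℏ ≈ 2.449ℏ.
For m_l = -1: cos θ = -1/√6, θ ≈ 114.09°.
|L| − L_z,max = (√6 − 2)ℏ ≈ 0.4495ℏ.

|L| = √6 ℏ ≈ 2.449ℏ; θ(m_l=-1) ≈ 114.09°; |L|−L_z,max ≈ 0.4495ℏ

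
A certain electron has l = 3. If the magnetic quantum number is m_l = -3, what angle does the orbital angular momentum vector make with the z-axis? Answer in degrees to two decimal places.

θ ≈ 150.00°

|L|² = l(l+1)ℏ² = 12ℏ², so |L| = 2√3 ℏ.
L_z = m_l ℏ = −3ℏ.
cos θ = L_z/|L| = -3/√12, so θ ≈ 150.00°.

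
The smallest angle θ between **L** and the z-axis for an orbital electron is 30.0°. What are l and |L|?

l = 3, |L| = 2√3 ℏ ≈ 3.464ℏ

cos θ_min = l/√(l(l+1)) = √(l/(l+1)), so l/(l+1) = cos²(30.0°) = 0.7500.
l = cos²θ/sin²θ ≈ 3.
Then |L| = ℏ√(3·4) = 2√3 ℏ.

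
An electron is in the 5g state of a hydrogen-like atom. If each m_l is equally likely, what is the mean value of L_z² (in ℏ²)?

5g means n = 5, l = 4.
m_l runs from −4 to 4, i.e. {-4, -3, -2, -1, 0, 1, 2, 3, 4}.
Average of L_z² over 9 states: 60/9 ℏ² = 6.667 ℏ².

⟨L_z²⟩ = 6.667 ℏ²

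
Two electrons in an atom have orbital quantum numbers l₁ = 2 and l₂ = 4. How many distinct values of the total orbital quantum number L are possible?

The total orbital quantum number L ranges from |l₁ − l₂| to l₁ + l₂ in integer steps.
L ∈ {2, 3, 4, 5, 6}.
That is 5 values.

5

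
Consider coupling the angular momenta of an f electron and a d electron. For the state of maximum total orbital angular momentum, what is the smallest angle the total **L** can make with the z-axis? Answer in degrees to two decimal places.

θ_min ≈ 24.09°

L runs from |3 − 2| = 1 to 3 + 2 = 5.
Allowed values: L = 1, 2, 3, 4, 5.
The maximum is L = 5, with |L_tot| = ℏ√(5·6) = √30 ℏ.
The minimum angle with z is arccos(5/√30) ≈ 24.09°.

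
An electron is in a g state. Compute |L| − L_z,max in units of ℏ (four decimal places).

A g state has l = 4.
|L| = 2√5 ℏ ≈ 4.4721ℏ, while L_z,max = lℏ = 4ℏ.
The difference is (2√5 − 4)ℏ ≈ 0.4721ℏ.

|L| − L_z,max ≈ 0.4721ℏ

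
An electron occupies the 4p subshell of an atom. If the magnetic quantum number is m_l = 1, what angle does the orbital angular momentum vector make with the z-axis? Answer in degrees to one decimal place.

θ ≈ 45.0°

For 4p, l = 1.
|L| = ℏ√(l(l+1)) = √2 ℏ.
L_z = m_l ℏ = 1ℏ.
cos θ = L_z/|L| = 1/√2, so θ ≈ 45.0°.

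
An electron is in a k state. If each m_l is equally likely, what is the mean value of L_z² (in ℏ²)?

⟨L_z²⟩ = 18.67 ℏ²

A k state has l = 7.
m_l runs from −7 to 7, i.e. {-7, -6, -5, -4, -3, -2, -1, 0, 1, 2, 3, 4, 5, 6, 7}.
⟨L_z²⟩ = ℏ²·(Σ m_l²)/(2l+1) = ℏ²·280/15 = 18.67ℏ².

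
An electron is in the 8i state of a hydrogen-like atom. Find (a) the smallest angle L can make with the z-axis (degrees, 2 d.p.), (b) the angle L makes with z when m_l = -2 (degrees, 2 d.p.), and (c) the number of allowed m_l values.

θ_min ≈ 22.21°; θ(m_l=-2) ≈ 107.98°; 13 values

The 8i subshell has l = 6.
cos θ_min = 6/√42, so θ_min ≈ 22.21°.
For m_l = -2: cos θ = -2/√42, θ ≈ 107.98°.
There are 2l+1 = 13 values of m_l.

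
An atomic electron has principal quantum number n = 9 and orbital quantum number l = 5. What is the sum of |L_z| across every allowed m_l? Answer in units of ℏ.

m_l runs from −5 to 5, i.e. {-5, -4, -3, -2, -1, 0, 1, 2, 3, 4, 5}.
Σ|m_l| = 2·5(5+1)/2 = 30.

Σ|L_z| = 30 ℏ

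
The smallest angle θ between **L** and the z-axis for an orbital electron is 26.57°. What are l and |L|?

l = 4, |L| = 2√5 ℏ ≈ 4.472ℏ

cos²θ_min = l/(l+1) = 0.7999.
l = cos²θ/sin²θ ≈ 4.
Then |L| = ℏ√(4·5) = 2√5 ℏ.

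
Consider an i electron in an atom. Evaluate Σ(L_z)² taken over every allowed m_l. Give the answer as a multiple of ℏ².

I corresponds to l = 6.
m_l ∈ {-6, -5, -4, -3, -2, -1, 0, 1, 2, 3, 4, 5, 6}.
Σ m_l² = 2·(1 + 4 + 9 + 16 + 25 + 36) = 182.

Σ(L_z)² = 182 ℏ²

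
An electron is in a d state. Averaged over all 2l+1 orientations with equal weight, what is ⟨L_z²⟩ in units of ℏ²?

⟨L_z²⟩ = 2 ℏ²

A d state has l = 2.
m_l ∈ {-2, -1, 0, 1, 2}.
⟨L_z²⟩ = ℏ²·l(l+1)/3 = 2ℏ².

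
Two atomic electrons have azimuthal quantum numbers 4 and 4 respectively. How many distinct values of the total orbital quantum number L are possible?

Angular momentum addition gives L = |l₁ − l₂|, …, l₁ + l₂.
L ∈ {0, 1, 2, 3, 4, 5, 6, 7, 8}.
That is 9 values.

9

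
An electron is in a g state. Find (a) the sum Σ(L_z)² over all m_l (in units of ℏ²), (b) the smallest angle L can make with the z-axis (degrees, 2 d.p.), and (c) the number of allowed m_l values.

Σ(L_z)² = 60 ℏ²; θ_min ≈ 26.57°; 9 values

A g state has l = 4.
Σ m_l² = 60, so Σ(L_z)² = 60 ℏ².
cos θ_min = 4/√20, so θ_min ≈ 26.57°.
There are 2l+1 = 9 values of m_l.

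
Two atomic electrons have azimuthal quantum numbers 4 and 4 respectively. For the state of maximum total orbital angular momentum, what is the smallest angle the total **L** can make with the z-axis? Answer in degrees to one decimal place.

θ_min ≈ 19.5°

By the triangle rule, |l₁ − l₂| ≤ L ≤ l₁ + l₂.
Allowed values: L = 0, 1, 2, 3, 4, 5, 6, 7, 8.
The maximum is L = 8, with |L_tot| = ℏ√(8·9) = 6√2 ℏ.
The minimum angle with z is arccos(8/√72) ≈ 19.5°.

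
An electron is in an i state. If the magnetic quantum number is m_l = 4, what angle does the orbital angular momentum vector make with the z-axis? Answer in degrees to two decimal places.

θ ≈ 51.89°

An i state has l = 6.
|L|² = l(l+1)ℏ² = 42ℏ², so |L| = √42 ℏ.
L_z = m_l ℏ = 4ℏ.
cos θ = L_z/|L| = 4/√42, so θ ≈ 51.89°.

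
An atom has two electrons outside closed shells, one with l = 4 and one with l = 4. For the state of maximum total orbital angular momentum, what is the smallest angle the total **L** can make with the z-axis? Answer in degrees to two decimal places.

θ_min ≈ 19.47°

The total orbital quantum number L ranges from |l₁ − l₂| to l₁ + l₂ in integer steps.
So L can be 0, 1, 2, 3, 4, 5, 6, 7, 8.
The maximum is L = 8, with |L_tot| = ℏ√(8·9) = 6√2 ℏ.
The minimum angle with z is arccos(8/√72) ≈ 19.47°.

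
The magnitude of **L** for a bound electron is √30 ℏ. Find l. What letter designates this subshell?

(|L|/ℏ)² = l(l+1) = 30.
Solving: l = 5.

l = 5 (h orbital)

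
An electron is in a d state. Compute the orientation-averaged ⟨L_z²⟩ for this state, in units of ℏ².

A d state has l = 2.
m_l ∈ {-2, -1, 0, 1, 2}.
⟨L_z²⟩ = ℏ²·(Σ m_l²)/(2l+1) = ℏ²·10/5 = 2ℏ².

⟨L_z²⟩ = 2 ℏ²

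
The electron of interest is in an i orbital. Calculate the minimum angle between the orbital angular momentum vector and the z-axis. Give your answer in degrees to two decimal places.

θ_min ≈ 22.21°

I corresponds to l = 6.
|L|² = l(l+1)ℏ² = 42ℏ², so |L| = √42 ℏ.
The smallest angle corresponds to the largest L_z, i.e. m_l = l = 6, giving L_z = 6ℏ.
cos θ_min = 6/√42, so θ_min ≈ 22.21°.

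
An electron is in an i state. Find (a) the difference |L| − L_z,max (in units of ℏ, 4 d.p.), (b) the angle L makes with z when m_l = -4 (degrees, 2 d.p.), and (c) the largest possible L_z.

|L|−L_z,max ≈ 0.4807ℏ; θ(m_l=-4) ≈ 128.11°; L_z,max = 6ℏ

The letter i corresponds to l = 6.
|L| − L_z,max = (√42 − 6)ℏ ≈ 0.4807ℏ.
For m_l = -4: cos θ = -4/√42, θ ≈ 128.11°.
L_z,max = lℏ = 6ℏ.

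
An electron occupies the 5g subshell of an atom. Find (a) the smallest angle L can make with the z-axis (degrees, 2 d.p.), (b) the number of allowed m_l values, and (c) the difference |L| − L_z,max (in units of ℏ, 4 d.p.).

θ_min ≈ 26.57°; 9 values; |L|−L_z,max ≈ 0.4721ℏ

The 5g subshell has l = 4.
cos θ_min = 4/√20, so θ_min ≈ 26.57°.
There are 2l+1 = 9 values of m_l.
|L| − L_z,max = (2√5 − 4)ℏ ≈ 0.4721ℏ.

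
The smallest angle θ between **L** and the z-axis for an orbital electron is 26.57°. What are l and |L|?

At minimum angle, m_l = l, so cos θ = l/√(l(l+1)); cos²θ = l/(l+1) = 0.7999.
Solving: l = 4.
Then |L| = ℏ√(4·5) = 2√5 ℏ.

l = 4, |L| = 2√5 ℏ ≈ 4.472ℏ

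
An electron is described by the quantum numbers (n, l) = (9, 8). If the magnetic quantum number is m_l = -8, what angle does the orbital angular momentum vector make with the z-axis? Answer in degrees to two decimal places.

|L|² = l(l+1)ℏ² = 72ℏ², so |L| = 6√2 ℏ.
L_z = m_l ℏ = −8ℏ.
cos θ = L_z/|L| = -8/√72, so θ ≈ 160.53°.

θ ≈ 160.53°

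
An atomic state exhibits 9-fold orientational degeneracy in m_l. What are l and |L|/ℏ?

l = 4, |L| = 2√5 ℏ ≈ 4.472ℏ

2l + 1 = 9 ⇒ l = 4.
|L| = ℏ√(l(l+1)) = ℏ√(4·5) = 2√5 ℏ.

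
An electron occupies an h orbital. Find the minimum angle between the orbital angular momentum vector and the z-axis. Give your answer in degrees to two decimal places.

θ_min ≈ 24.09°

For an h orbital, l = 5.
|L| = ℏ√(l(l+1)) = √30 ℏ.
The smallest angle corresponds to the largest L_z, i.e. m_l = l = 5, giving L_z = 5ℏ.
cos θ_min = 5/√30, so θ_min ≈ 24.09°.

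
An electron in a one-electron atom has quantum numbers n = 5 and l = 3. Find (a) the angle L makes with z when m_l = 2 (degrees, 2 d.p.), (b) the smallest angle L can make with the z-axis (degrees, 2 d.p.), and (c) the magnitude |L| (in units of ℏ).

For m_l = 2: cos θ = 2/√12, θ ≈ 54.74°.
cos θ_min = 3/√12, so θ_min ≈ 30.00°.
|L| = ℏ√(3·4) = 2√3 ℏ ≈ 3.464ℏ.

θ(m_l=2) ≈ 54.74°; θ_min ≈ 30.00°; |L| = 2√3 ℏ ≈ 3.464ℏ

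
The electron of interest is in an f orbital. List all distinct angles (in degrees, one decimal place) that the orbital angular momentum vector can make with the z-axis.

θ ∈ {30.0°, 54.7°, 73.2°, 90.0°, 106.8°, 125.3°, 150.0°}

An f state has l = 3.
|L| = √(l(l+1)) ℏ = 2√3 ℏ.
cos θ = m_l/√12 for each m_l ∈ {-3, -2, -1, 0, 1, 2, 3}.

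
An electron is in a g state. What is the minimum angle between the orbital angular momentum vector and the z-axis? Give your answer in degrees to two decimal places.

A g state has l = 4.
|L|² = l(l+1)ℏ² = 20ℏ², so |L| = 2√5 ℏ.
The smallest angle corresponds to the largest L_z, i.e. m_l = l = 4, giving L_z = 4ℏ.
cos θ_min = 4/√20, so θ_min ≈ 26.57°.

θ_min ≈ 26.57°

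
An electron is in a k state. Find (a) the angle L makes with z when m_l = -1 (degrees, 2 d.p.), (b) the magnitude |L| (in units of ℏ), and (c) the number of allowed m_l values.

θ(m_l=-1) ≈ 97.68°; |L| = 2√14 ℏ ≈ 7.483ℏ; 15 values

A k state has l = 7.
For m_l = -1: cos θ = -1/√56, θ ≈ 97.68°.
|L| = ℏ√(7·8) = 2√14 ℏ ≈ 7.483ℏ.
There are 2l+1 = 15 values of m_l.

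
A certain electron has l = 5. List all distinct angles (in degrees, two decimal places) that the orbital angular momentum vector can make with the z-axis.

θ ∈ {24.09°, 43.09°, 56.79°, 68.58°, 79.48°, 90.00°, 100.52°, 111.42°, 123.21°, 136.91°, 155.91°}

|L| = ℏ√(l(l+1)) = √30 ℏ.
cos θ = m_l/√30 for each m_l ∈ {-5, -4, -3, -2, -1, 0, 1, 2, 3, 4, 5}.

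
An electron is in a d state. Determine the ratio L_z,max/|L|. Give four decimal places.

L_z,max/|L| = 0.8165

For a d orbital, l = 2.
|L| = √6 ℏ ≈ 2.4495ℏ, while L_z,max = lℏ = 2ℏ.
L_z,max/|L| = 2/√6 = 0.8165.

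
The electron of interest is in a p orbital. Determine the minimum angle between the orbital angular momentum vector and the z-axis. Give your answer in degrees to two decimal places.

θ_min ≈ 45.00°

For a p orbital, l = 1.
|L| = ℏ√(l(l+1)) = √2 ℏ.
The smallest angle corresponds to the largest L_z, i.e. m_l = l = 1, giving L_z = 1ℏ.
cos θ_min = 1/√2, so θ_min ≈ 45.00°.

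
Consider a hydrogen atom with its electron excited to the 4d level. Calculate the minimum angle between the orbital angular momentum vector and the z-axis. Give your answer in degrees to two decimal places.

θ_min ≈ 35.26°

The 4d level has l = 2.
|L| = √(l(l+1)) ℏ = √6 ℏ.
The smallest angle corresponds to the largest L_z, i.e. m_l = l = 2, giving L_z = 2ℏ.
cos θ_min = 2/√6, so θ_min ≈ 35.26°.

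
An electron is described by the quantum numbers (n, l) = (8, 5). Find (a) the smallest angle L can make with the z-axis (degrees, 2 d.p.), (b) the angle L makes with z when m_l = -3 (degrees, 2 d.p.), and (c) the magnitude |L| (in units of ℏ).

cos θ_min = 5/√30, so θ_min ≈ 24.09°.
For m_l = -3: cos θ = -3/√30, θ ≈ 123.21°.
|L| = ℏ√(5·6) = √30 ℏ ≈ 5.477ℏ.

θ_min ≈ 24.09°; θ(m_l=-3) ≈ 123.21°; |L| = √30 ℏ ≈ 5.477ℏ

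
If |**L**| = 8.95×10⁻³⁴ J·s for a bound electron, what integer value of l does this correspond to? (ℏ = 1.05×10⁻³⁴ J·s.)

In units of ℏ, |L| ≈ 8.524.
l(l+1) ≈ 8.524² ≈ 72.66, so l = 8.

l = 8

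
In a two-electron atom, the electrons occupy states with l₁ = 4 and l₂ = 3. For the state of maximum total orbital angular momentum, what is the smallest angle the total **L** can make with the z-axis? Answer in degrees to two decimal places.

θ_min ≈ 20.70°

The total orbital quantum number L ranges from |l₁ − l₂| to l₁ + l₂ in integer steps.
So L can be 1, 2, 3, 4, 5, 6, 7.
The maximum is L = 7, with |L_tot| = ℏ√(7·8) = 2√14 ℏ.
The minimum angle with z is arccos(7/√56) ≈ 20.70°.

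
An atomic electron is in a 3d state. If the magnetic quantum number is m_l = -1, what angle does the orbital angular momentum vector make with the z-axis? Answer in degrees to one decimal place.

θ ≈ 114.1°

The 3d subshell has l = 2.
|L| = ℏ√(l(l+1)) = √6 ℏ.
L_z = m_l ℏ = −1ℏ.
cos θ = L_z/|L| = -1/√6, so θ ≈ 114.1°.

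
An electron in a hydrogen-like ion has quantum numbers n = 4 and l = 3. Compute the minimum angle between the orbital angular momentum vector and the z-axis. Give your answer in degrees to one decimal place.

θ_min ≈ 30.0°

|L|² = l(l+1)ℏ² = 12ℏ², so |L| = 2√3 ℏ.
The smallest angle corresponds to the largest L_z, i.e. m_l = l = 3, giving L_z = 3ℏ.
cos θ_min = 3/√12, so θ_min ≈ 30.0°.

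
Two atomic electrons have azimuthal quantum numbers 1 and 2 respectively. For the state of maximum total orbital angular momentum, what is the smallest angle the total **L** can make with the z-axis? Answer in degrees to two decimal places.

θ_min ≈ 30.00°

By the triangle rule, |l₁ − l₂| ≤ L ≤ l₁ + l₂.
So L can be 1, 2, 3.
The maximum is L = 3, with |L_tot| = ℏ√(3·4) = 2√3 ℏ.
The minimum angle with z is arccos(3/√12) ≈ 30.00°.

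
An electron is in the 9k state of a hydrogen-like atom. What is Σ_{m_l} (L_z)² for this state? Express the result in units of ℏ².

For 9k, l = 7.
m_l ∈ {-7, -6, -5, -4, -3, -2, -1, 0, 1, 2, 3, 4, 5, 6, 7}.
Summing m² from −7 to 7: Σ m_l² = 280.

Σ(L_z)² = 280 ℏ²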